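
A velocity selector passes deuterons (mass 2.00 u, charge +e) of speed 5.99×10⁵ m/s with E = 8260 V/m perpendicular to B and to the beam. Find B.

Balance of forces in the selector: qE = qvB ⇒ B = E/v.
B = 8260/5.99×10⁵ = 0.0138 T.

B = 0.0138 T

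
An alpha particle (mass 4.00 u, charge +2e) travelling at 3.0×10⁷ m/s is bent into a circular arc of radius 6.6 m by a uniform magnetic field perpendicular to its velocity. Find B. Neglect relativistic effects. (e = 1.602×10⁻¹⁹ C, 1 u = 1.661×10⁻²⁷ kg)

B ≈ 0.094 T

From |q|vB = mv²/r, B = mv/(|q|r).
B = (6.644×10⁻²⁷)(3.0×10⁷)/((3.204×10⁻¹⁹)(6.6)) ≈ 0.094 T.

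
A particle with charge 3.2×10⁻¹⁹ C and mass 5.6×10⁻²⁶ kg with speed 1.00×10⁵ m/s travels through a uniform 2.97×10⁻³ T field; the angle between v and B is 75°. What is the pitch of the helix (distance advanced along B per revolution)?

p ≈ 9.58 m

v∥ = v cosθ = 1.00×10⁵·cos75° ≈ 2.588×10⁴ m/s.
T = 2πm/(|q|B) = 2π(5.6×10⁻²⁶)/((3.2×10⁻¹⁹)(2.97×10⁻³)) ≈ 3.702×10⁻⁴ s.
pitch = v∥ T = (2.588×10⁴)(3.702×10⁻⁴) ≈ 9.58 m.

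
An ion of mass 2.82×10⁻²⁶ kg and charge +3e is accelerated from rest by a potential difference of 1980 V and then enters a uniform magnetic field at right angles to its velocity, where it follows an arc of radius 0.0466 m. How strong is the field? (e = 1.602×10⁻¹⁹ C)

B ≈ 0.327 T

v = √(2|q|V/m) = √(2·4.806×10⁻¹⁹·1980/2.82×10⁻²⁶) ≈ 2.598×10⁵ m/s.
B = mv/(|q|r) = (2.82×10⁻²⁶)(2.598×10⁵)/((4.806×10⁻¹⁹)(0.0466)) ≈ 0.327 T.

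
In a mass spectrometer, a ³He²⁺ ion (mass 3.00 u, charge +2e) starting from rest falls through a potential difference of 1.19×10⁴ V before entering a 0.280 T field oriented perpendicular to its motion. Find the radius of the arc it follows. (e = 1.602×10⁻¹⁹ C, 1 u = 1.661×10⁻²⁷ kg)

Acceleration: |q|V = ½mv² ⇒ v = √(2|q|V/m) = √(2·3.204×10⁻¹⁹·1.19×10⁴/4.983×10⁻²⁷) ≈ 1.237×10⁶ m/s.
In the field: r = mv/(|q|B) = (4.983×10⁻²⁷)(1.237×10⁶)/((3.204×10⁻¹⁹)(0.280)) ≈ 0.0687 m.

r ≈ 0.0687 m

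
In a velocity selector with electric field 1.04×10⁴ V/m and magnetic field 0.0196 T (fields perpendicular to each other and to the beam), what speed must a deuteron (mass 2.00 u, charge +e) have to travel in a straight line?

v = 5.31×10⁵ m/s

For undeflected motion the electric and magnetic forces balance: qE = qvB.
v = E/B = 1.04×10⁴/0.0196 = 5.31×10⁵ m/s.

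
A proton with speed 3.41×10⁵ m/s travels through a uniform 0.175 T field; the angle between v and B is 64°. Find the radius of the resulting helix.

r ≈ 0.0183 m

v⊥ = v sinθ = 3.41×10⁵·sin64° ≈ 3.065×10⁵ m/s.
r = m v⊥/(|q|B) = (1.673×10⁻²⁷)(3.065×10⁵)/((1.602×10⁻¹⁹)(0.175)) ≈ 0.0183 m.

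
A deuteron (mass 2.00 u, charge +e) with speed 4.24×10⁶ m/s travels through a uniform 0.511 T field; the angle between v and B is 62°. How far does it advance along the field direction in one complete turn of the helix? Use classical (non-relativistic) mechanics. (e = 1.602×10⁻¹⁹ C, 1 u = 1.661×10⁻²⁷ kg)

v∥ = v cosθ = 4.24×10⁶·cos62° ≈ 1.991×10⁶ m/s.
T = 2πm/(|q|B) = 2π(3.322×10⁻²⁷)/((1.602×10⁻¹⁹)(0.511)) ≈ 2.550×10⁻⁷ s.
pitch = v∥ T = (1.991×10⁶)(2.550×10⁻⁷) ≈ 0.508 m.

p ≈ 0.508 m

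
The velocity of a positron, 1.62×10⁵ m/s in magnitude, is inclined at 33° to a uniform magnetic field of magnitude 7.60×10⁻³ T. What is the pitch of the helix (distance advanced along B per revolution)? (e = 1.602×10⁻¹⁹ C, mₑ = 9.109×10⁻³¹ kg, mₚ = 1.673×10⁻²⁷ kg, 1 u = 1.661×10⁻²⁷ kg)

v∥ = v cosθ = 1.62×10⁵·cos33° ≈ 1.359×10⁵ m/s.
T = 2πm/(|q|B) = 2π(9.109×10⁻³¹)/((1.602×10⁻¹⁹)(7.60×10⁻³)) ≈ 4.701×10⁻⁹ s.
pitch = v∥ T = (1.359×10⁵)(4.701×10⁻⁹) ≈ 6.39×10⁻⁴ m.

p ≈ 6.39×10⁻⁴ m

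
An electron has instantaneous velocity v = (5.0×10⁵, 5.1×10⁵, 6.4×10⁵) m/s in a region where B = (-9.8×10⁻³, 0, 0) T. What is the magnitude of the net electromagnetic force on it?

v×B = (0, -6270, 5000) N/C.
F = q v×B = (−1.602×10⁻¹⁹ C)·(0, -6270, 5000) = (0, 1.00×10⁻¹⁵, -8.01×10⁻¹⁶) N.
|F| = 1.28×10⁻¹⁵ N.

|F| ≈ 1.28×10⁻¹⁵ N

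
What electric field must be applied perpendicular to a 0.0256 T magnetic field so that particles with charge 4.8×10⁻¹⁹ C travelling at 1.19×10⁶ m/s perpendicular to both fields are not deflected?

E = 3.05×10⁴ V/m

For straight-line motion qE = qvB, so E = vB.
E = 1.19×10⁶ × 0.0256 = 3.05×10⁴ V/m.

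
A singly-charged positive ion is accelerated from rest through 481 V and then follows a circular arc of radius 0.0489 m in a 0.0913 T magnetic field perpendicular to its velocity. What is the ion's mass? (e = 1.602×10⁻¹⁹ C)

Combine |q|V = ½mv² and r = mv/(|q|B): eliminate v to get m = qB²r²/(2V).
m = (1.602×10⁻¹⁹)(0.0913)²(0.0489)²/(2·481) ≈ 3.32×10⁻²⁷ kg.

m ≈ 3.32×10⁻²⁷ kg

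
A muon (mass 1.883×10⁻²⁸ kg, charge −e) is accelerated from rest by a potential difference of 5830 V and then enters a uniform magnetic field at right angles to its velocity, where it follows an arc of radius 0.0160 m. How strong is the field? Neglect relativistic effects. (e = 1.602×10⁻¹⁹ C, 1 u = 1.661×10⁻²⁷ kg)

v = √(2|q|V/m) = √(2·1.602×10⁻¹⁹·5830/1.883×10⁻²⁸) ≈ 3.150×10⁶ m/s.
B = mv/(|q|r) = (1.883×10⁻²⁸)(3.150×10⁶)/((1.602×10⁻¹⁹)(0.0160)) ≈ 0.231 T.

B ≈ 0.231 T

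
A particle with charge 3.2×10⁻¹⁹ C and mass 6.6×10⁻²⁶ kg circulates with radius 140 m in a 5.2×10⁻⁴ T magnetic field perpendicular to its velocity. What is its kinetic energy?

KE ≈ 4.1×10⁻¹⁵ J

v = |q|Br/m, then KE = ½mv² = (qBr)²/(2m).
v = (3.2×10⁻¹⁹)(5.2×10⁻⁴)(140)/6.6×10⁻²⁶ ≈ 3.530×10⁵ m/s.
KE = ½(6.6×10⁻²⁶)(3.530×10⁵)² ≈ 4.1×10⁻¹⁵ J.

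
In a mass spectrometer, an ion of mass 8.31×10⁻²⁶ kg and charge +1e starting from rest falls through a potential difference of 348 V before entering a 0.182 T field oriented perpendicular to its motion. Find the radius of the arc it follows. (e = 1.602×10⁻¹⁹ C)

r ≈ 0.104 m

Acceleration: |q|V = ½mv² ⇒ v = √(2|q|V/m) = √(2·1.602×10⁻¹⁹·348/8.31×10⁻²⁶) ≈ 3.663×10⁴ m/s.
In the field: r = mv/(|q|B) = (8.31×10⁻²⁶)(3.663×10⁴)/((1.602×10⁻¹⁹)(0.182)) ≈ 0.104 m.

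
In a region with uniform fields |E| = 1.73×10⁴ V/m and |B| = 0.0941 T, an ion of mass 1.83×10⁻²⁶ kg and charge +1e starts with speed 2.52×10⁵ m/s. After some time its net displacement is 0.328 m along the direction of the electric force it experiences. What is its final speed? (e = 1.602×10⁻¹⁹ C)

v_f ≈ 4.04×10⁵ m/s

B does no work; ΔKE = |q|E d.
½mv_f² = ½mv₀² + |q|Ed = ½(1.83×10⁻²⁶)(2.52×10⁵)² + (1.602×10⁻¹⁹)(1.73×10⁴)(0.328) ≈ 5.811×10⁻¹⁶ J + 9.090×10⁻¹⁶ J ≈ 1.490×10⁻¹⁵ J.
v_f = √(2·1.490×10⁻¹⁵/1.83×10⁻²⁶) ≈ 4.04×10⁵ m/s.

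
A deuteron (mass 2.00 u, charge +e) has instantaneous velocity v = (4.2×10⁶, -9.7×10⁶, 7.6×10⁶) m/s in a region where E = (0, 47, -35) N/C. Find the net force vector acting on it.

Only an electric field acts, so F = qE = (1.602×10⁻¹⁹ C)·(0, 47.0, -35.0) = (0, 7.53×10⁻¹⁸, -5.61×10⁻¹⁸) N.

F ≈ (0, 7.53×10⁻¹⁸, -5.61×10⁻¹⁸) N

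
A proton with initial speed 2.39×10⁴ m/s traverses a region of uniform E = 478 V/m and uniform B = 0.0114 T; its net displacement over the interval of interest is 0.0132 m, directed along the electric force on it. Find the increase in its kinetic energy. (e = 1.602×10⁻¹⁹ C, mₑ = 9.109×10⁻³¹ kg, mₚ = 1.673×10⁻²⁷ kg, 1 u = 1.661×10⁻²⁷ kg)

The magnetic force is always ⟂ v and does no work; only the electric force changes KE.
ΔKE = F_E · d = |q|E d = (1.602×10⁻¹⁹)(478)(0.0132) ≈ 1.01×10⁻¹⁸ J.

ΔKE ≈ 1.01×10⁻¹⁸ J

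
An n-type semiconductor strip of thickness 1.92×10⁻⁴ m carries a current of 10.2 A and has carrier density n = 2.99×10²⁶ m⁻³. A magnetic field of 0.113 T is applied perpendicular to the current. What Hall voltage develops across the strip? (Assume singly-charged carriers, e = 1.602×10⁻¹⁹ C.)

V_H = IB/(n e t).
V_H = (10.2)(0.113)/((2.99×10²⁶)(1.602×10⁻¹⁹)(1.92×10⁻⁴)) ≈ 1.25×10⁻⁴ V.

V_H ≈ 1.25×10⁻⁴ V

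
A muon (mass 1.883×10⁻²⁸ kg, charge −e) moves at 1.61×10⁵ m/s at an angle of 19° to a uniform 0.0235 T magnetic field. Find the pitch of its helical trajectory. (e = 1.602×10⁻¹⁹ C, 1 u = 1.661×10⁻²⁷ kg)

v∥ = v cosθ = 1.61×10⁵·cos19° ≈ 1.522×10⁵ m/s.
T = 2πm/(|q|B) = 2π(1.883×10⁻²⁸)/((1.602×10⁻¹⁹)(0.0235)) ≈ 3.143×10⁻⁷ s.
pitch = v∥ T = (1.522×10⁵)(3.143×10⁻⁷) ≈ 0.0478 m.

p ≈ 0.0478 m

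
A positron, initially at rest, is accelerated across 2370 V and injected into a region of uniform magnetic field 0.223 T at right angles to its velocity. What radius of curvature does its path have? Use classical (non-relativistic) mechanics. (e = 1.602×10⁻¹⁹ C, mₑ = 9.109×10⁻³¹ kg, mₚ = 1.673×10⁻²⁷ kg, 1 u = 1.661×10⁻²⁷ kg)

Acceleration: |q|V = ½mv² ⇒ v = √(2|q|V/m) = √(2·1.602×10⁻¹⁹·2370/9.109×10⁻³¹) ≈ 2.887×10⁷ m/s.
In the field: r = mv/(|q|B) = (9.109×10⁻³¹)(2.887×10⁷)/((1.602×10⁻¹⁹)(0.223)) ≈ 7.36×10⁻⁴ m.

r ≈ 7.36×10⁻⁴ m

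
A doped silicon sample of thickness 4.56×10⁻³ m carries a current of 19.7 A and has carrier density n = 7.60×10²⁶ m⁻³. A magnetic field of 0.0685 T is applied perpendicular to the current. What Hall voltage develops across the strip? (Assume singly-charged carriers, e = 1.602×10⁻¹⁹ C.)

V_H ≈ 2.43×10⁻⁶ V

V_H = IB/(n e t).
V_H = (19.7)(0.0685)/((7.60×10²⁶)(1.602×10⁻¹⁹)(4.56×10⁻³)) ≈ 2.43×10⁻⁶ V.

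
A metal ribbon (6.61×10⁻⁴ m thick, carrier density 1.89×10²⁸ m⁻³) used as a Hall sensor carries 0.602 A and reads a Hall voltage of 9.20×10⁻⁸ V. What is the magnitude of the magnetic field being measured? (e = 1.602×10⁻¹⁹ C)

B ≈ 0.306 T

From V_H = IB/(n e t), B = V_H n e t / I.
B = (9.20×10⁻⁸)(1.89×10²⁸)(1.602×10⁻¹⁹)(6.61×10⁻⁴)/0.602 ≈ 0.306 T.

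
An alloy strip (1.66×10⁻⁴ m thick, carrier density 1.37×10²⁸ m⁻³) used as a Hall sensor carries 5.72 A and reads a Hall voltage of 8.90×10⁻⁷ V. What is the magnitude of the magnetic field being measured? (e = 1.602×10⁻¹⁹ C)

From V_H = IB/(n e t), B = V_H n e t / I.
B = (8.90×10⁻⁷)(1.37×10²⁸)(1.602×10⁻¹⁹)(1.66×10⁻⁴)/5.72 ≈ 0.0567 T.

B ≈ 0.0567 T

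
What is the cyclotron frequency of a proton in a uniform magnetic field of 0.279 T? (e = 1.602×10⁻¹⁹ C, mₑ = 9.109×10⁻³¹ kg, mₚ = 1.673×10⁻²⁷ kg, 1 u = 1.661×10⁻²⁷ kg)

f ≈ 4.25×10⁶ Hz

f = |q|B/(2πm).
f = (1.602×10⁻¹⁹)(0.279)/(2π·1.673×10⁻²⁷) ≈ 4.25×10⁶ Hz.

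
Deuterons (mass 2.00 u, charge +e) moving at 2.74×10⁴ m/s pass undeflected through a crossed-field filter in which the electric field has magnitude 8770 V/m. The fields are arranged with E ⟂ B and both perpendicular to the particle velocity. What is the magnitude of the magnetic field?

Balance of forces in the selector: qE = qvB ⇒ B = E/v.
B = 8770/2.74×10⁴ = 0.320 T.

B = 0.320 T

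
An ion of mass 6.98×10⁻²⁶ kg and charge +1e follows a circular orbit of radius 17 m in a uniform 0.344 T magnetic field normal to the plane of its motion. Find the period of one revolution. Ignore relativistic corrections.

The cyclotron period depends only on m, q, B: T = 2πm/(|q|B).
T = 2π(6.98×10⁻²⁶)/((1.602×10⁻¹⁹)(0.344)) ≈ 7.96×10⁻⁶ s.

T ≈ 7.96×10⁻⁶ s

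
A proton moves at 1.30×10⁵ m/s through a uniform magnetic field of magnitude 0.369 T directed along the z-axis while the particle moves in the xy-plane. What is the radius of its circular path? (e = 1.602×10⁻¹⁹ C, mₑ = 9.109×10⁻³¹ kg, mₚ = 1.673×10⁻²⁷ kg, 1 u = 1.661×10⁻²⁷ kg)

r ≈ 3.68×10⁻³ m

The magnetic force provides the centripetal force: |q|vB = mv²/r.
r = mv/(|q|B) = (1.673×10⁻²⁷)(1.30×10⁵)/((1.602×10⁻¹⁹)(0.369)) ≈ 3.68×10⁻³ m.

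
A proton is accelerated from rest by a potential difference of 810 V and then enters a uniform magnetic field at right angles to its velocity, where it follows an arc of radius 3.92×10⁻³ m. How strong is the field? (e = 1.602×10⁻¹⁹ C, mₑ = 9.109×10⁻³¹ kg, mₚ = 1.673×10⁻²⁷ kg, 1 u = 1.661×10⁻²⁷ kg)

B ≈ 1.05 T

v = √(2|q|V/m) = √(2·1.602×10⁻¹⁹·810/1.673×10⁻²⁷) ≈ 3.939×10⁵ m/s.
B = mv/(|q|r) = (1.673×10⁻²⁷)(3.939×10⁵)/((1.602×10⁻¹⁹)(3.92×10⁻³)) ≈ 1.05 T.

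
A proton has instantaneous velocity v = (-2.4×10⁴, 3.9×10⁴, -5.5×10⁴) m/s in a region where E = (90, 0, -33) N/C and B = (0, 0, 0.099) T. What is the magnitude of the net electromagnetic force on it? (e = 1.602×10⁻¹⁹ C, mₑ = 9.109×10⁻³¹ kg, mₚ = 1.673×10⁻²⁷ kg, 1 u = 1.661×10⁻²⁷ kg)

|F| ≈ 7.39×10⁻¹⁶ N

v×B = (3860, 2380, 0) N/C.
E + v×B = (3950, 2380, -33.0) N/C.
F = q(E + v×B) = (1.602×10⁻¹⁹ C)·(3950, 2380, -33.0) = (6.33×10⁻¹⁶, 3.81×10⁻¹⁶, -5.29×10⁻¹⁸) N.
|F| = 7.39×10⁻¹⁶ N.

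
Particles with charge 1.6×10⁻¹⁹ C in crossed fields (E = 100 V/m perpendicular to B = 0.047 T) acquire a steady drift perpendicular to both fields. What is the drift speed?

v_d ≈ 2100 m/s

The steady drift has the magnetic force balancing the electric force, so v_d = E/B.
v_d = 100/0.047 = 2100 m/s.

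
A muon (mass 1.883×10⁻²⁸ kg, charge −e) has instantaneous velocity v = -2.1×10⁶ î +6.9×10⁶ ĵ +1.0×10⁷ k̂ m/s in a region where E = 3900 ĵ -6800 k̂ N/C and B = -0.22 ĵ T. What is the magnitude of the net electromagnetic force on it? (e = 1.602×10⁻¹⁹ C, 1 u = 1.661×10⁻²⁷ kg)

v×B = (2.20×10⁶, 0, 4.62×10⁵) N/C.
E + v×B = (2.20×10⁶, 3900, 4.55×10⁵) N/C.
F = q(E + v×B) = (−1.602×10⁻¹⁹ C)·(2.20×10⁶, 3900, 4.55×10⁵) = (-3.52×10⁻¹³, -6.25×10⁻¹⁶, -7.29×10⁻¹⁴) N.
|F| = 3.60×10⁻¹³ N.

|F| ≈ 3.60×10⁻¹³ N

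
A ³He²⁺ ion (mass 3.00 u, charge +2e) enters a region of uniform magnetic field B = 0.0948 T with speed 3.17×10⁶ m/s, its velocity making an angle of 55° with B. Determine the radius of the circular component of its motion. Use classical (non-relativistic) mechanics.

v⊥ = v sinθ = 3.17×10⁶·sin55° ≈ 2.597×10⁶ m/s.
r = m v⊥/(|q|B) = (4.983×10⁻²⁷)(2.597×10⁶)/((3.204×10⁻¹⁹)(0.0948)) ≈ 0.426 m.

r ≈ 0.426 m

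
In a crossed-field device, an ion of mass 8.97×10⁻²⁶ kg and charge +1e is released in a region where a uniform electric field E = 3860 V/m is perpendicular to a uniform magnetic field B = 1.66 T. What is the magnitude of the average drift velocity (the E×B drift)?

The E×B drift speed is v_d = E/B.
v_d = 3860/1.66 = 2330 m/s.

v_d ≈ 2330 m/s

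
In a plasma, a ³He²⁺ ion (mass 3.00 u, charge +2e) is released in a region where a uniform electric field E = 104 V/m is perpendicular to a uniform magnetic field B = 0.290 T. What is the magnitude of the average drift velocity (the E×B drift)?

In crossed fields the guiding centre drifts at v_d = |E×B|/B² = E/B, independent of charge and mass.
v_d = 104/0.290 = 359 m/s.

v_d ≈ 359 m/s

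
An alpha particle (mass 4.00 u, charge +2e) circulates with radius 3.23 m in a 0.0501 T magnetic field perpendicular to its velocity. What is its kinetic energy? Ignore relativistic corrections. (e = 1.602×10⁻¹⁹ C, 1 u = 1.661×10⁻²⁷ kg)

v = |q|Br/m, then KE = ½mv² = (qBr)²/(2m).
v = (3.204×10⁻¹⁹)(0.0501)(3.23)/6.644×10⁻²⁷ ≈ 7.804×10⁶ m/s.
KE = ½(6.644×10⁻²⁷)(7.804×10⁶)² ≈ 2.02×10⁻¹³ J.

KE ≈ 2.02×10⁻¹³ J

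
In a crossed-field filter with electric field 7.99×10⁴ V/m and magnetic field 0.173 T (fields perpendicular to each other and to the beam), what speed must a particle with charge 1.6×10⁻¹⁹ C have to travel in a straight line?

v = 4.62×10⁵ m/s

Straight-line motion ⇒ electric and magnetic forces cancel, so E = vB.
v = E/B = 7.99×10⁴/0.173 = 4.62×10⁵ m/s.
The result is independent of the particle's charge and mass.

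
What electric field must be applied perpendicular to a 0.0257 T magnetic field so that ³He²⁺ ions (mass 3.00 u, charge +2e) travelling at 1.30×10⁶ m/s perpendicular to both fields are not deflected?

For straight-line motion qE = qvB, so E = vB.
E = 1.30×10⁶ × 0.0257 = 3.34×10⁴ V/m.

E = 3.34×10⁴ V/m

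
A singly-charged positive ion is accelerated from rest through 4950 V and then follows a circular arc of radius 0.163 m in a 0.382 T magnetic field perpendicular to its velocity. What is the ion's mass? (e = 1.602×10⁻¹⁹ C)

Combine |q|V = ½mv² and r = mv/(|q|B): eliminate v to get m = qB²r²/(2V).
m = (1.602×10⁻¹⁹)(0.382)²(0.163)²/(2·4950) ≈ 6.27×10⁻²⁶ kg.

m ≈ 6.27×10⁻²⁶ kg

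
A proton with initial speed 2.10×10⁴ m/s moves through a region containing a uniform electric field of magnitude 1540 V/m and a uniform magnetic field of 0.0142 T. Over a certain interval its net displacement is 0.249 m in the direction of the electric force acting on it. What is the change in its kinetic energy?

The magnetic force is always ⟂ v and does no work; only the electric force changes KE.
ΔKE = F_E · d = |q|E d = (1.602×10⁻¹⁹)(1540)(0.249) ≈ 6.14×10⁻¹⁷ J.

ΔKE ≈ 6.14×10⁻¹⁷ J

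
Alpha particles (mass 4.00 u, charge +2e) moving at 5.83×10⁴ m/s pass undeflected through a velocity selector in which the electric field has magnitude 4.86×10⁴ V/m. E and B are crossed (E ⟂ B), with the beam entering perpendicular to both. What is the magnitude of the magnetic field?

B = 0.834 T

Balance of forces in the selector: qE = qvB ⇒ B = E/v.
B = 4.86×10⁴/5.83×10⁴ = 0.834 T.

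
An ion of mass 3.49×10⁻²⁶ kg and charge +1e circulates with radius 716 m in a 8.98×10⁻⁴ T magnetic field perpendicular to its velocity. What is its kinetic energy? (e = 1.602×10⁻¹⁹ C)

KE ≈ 1.52×10⁻¹³ J

v = |q|Br/m, then KE = ½mv² = (qBr)²/(2m).
v = (1.602×10⁻¹⁹)(8.98×10⁻⁴)(716)/3.49×10⁻²⁶ ≈ 2.951×10⁶ m/s.
KE = ½(3.49×10⁻²⁶)(2.951×10⁶)² ≈ 1.52×10⁻¹³ J.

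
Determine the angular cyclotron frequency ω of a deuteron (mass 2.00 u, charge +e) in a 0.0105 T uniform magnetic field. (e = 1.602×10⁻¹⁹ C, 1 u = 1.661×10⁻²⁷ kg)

ω = |q|B/m.
ω = (1.602×10⁻¹⁹)(0.0105)/3.322×10⁻²⁷ ≈ 5.06×10⁵ rad/s.

ω ≈ 5.06×10⁵ rad/s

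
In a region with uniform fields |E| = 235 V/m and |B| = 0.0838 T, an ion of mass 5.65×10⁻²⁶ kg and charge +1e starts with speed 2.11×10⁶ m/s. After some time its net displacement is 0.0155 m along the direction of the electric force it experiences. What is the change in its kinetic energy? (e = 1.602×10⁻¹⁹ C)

ΔKE ≈ 5.84×10⁻¹⁹ J

The magnetic force is always ⟂ v and does no work; only the electric force changes KE.
ΔKE = F_E · d = |q|E d = (1.602×10⁻¹⁹)(235)(0.0155) ≈ 5.84×10⁻¹⁹ J.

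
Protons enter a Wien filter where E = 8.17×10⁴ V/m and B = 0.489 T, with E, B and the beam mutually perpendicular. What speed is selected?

v = 1.67×10⁵ m/s

For undeflected motion the electric and magnetic forces balance: qE = qvB.
v = E/B = 8.17×10⁴/0.489 = 1.67×10⁵ m/s.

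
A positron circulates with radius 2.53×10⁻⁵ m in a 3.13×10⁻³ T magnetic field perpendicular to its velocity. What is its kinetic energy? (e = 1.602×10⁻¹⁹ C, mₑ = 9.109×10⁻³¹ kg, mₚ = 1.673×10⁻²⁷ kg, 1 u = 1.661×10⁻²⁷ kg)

v = |q|Br/m, then KE = ½mv² = (qBr)²/(2m).
v = (1.602×10⁻¹⁹)(3.13×10⁻³)(2.53×10⁻⁵)/9.109×10⁻³¹ ≈ 1.393×10⁴ m/s.
KE = ½(9.109×10⁻³¹)(1.393×10⁴)² ≈ 8.83×10⁻²³ J = 5.51×10⁻⁴ eV.

KE ≈ 5.51×10⁻⁴ eV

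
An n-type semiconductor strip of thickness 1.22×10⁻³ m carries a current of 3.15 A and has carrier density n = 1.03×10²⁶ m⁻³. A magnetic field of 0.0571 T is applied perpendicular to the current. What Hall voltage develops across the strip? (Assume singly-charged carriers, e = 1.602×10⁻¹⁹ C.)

V_H ≈ 8.93×10⁻⁶ V

V_H = IB/(n e t).
V_H = (3.15)(0.0571)/((1.03×10²⁶)(1.602×10⁻¹⁹)(1.22×10⁻³)) ≈ 8.93×10⁻⁶ V.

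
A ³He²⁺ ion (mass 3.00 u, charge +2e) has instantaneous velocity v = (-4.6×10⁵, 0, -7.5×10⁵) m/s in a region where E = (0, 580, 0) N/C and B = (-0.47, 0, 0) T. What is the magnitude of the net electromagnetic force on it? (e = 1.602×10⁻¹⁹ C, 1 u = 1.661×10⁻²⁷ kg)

|F| ≈ 1.13×10⁻¹³ N

v×B = (0, 3.52×10⁵, 0) N/C.
E + v×B = (0, 3.53×10⁵, 0) N/C.
F = q(E + v×B) = (3.204×10⁻¹⁹ C)·(0, 3.53×10⁵, 0) = (0, 1.13×10⁻¹³, 0) N.
|F| = 1.13×10⁻¹³ N.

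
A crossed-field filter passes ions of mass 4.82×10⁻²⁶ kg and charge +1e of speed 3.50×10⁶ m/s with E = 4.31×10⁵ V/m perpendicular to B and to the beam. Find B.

Balance of forces in the selector: qE = qvB ⇒ B = E/v.
B = 4.31×10⁵/3.50×10⁶ = 0.123 T.

B = 0.123 T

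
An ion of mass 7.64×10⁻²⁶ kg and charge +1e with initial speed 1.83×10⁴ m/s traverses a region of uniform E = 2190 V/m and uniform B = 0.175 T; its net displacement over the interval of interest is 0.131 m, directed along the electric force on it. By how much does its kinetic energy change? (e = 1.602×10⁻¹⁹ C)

The magnetic force is always ⟂ v and does no work; only the electric force changes KE.
ΔKE = F_E · d = |q|E d = (1.602×10⁻¹⁹)(2190)(0.131) ≈ 4.60×10⁻¹⁷ J.

ΔKE ≈ 4.60×10⁻¹⁷ J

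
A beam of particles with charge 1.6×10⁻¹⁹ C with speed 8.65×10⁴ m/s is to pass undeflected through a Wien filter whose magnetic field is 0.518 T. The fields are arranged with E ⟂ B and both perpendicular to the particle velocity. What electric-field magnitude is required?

For straight-line motion qE = qvB, so E = vB.
E = 8.65×10⁴ × 0.518 = 4.48×10⁴ V/m.

E = 4.48×10⁴ V/m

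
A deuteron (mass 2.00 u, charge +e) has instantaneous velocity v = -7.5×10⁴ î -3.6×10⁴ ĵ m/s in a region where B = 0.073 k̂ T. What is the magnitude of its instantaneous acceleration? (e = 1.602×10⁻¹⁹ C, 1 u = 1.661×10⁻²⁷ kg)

|a| ≈ 2.93×10¹¹ m/s²

v×B = (-2630, 5480, 0) N/C.
F = q v×B = (1.602×10⁻¹⁹ C)·(-2630, 5480, 0) = (-4.21×10⁻¹⁶, 8.77×10⁻¹⁶, 0) N.
|a| = |F|/m = 9.729×10⁻¹⁶/3.322×10⁻²⁷ ≈ 2.93×10¹¹ m/s².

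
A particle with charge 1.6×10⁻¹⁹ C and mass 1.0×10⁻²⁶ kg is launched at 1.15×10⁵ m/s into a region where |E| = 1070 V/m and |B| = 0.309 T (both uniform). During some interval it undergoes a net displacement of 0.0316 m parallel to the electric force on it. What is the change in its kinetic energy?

The magnetic force is always ⟂ v and does no work; only the electric force changes KE.
ΔKE = F_E · d = |q|E d = (1.6×10⁻¹⁹)(1070)(0.0316) ≈ 5.41×10⁻¹⁸ J.

ΔKE ≈ 5.41×10⁻¹⁸ J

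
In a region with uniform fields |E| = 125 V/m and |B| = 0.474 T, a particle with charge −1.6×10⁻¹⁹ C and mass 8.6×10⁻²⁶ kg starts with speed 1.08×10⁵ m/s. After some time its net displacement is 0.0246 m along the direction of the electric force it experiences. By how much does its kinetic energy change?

The magnetic force is always ⟂ v and does no work; only the electric force changes KE.
ΔKE = F_E · d = |q|E d = (1.6×10⁻¹⁹)(125)(0.0246) ≈ 4.92×10⁻¹⁹ J.

ΔKE ≈ 4.92×10⁻¹⁹ J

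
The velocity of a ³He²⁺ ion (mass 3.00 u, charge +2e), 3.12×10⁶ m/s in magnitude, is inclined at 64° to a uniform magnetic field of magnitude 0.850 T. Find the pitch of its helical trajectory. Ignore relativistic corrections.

v∥ = v cosθ = 3.12×10⁶·cos64° ≈ 1.368×10⁶ m/s.
T = 2πm/(|q|B) = 2π(4.983×10⁻²⁷)/((3.204×10⁻¹⁹)(0.850)) ≈ 1.150×10⁻⁷ s.
pitch = v∥ T = (1.368×10⁶)(1.150×10⁻⁷) ≈ 0.157 m.

p ≈ 0.157 m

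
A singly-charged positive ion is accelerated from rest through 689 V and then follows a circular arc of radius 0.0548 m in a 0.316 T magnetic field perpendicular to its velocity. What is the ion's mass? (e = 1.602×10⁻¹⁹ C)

Combine |q|V = ½mv² and r = mv/(|q|B): eliminate v to get m = qB²r²/(2V).
m = (1.602×10⁻¹⁹)(0.316)²(0.0548)²/(2·689) ≈ 3.49×10⁻²⁶ kg.

m ≈ 3.49×10⁻²⁶ kg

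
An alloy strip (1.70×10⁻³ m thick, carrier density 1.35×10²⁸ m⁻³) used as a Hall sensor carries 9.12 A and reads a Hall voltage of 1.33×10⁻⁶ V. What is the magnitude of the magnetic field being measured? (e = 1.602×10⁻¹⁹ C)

B ≈ 0.536 T

From V_H = IB/(n e t), B = V_H n e t / I.
B = (1.33×10⁻⁶)(1.35×10²⁸)(1.602×10⁻¹⁹)(1.70×10⁻³)/9.12 ≈ 0.536 T.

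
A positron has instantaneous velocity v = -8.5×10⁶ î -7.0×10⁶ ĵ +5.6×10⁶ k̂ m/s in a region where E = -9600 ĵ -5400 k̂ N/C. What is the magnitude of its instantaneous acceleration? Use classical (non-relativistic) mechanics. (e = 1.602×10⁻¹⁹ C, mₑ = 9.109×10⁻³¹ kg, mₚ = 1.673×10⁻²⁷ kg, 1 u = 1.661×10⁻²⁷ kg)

Only an electric field acts, so F = qE = (1.602×10⁻¹⁹ C)·(0, -9600, -5400) = (0, -1.54×10⁻¹⁵, -8.65×10⁻¹⁶) N.
|a| = |F|/m = 1.765×10⁻¹⁵/9.109×10⁻³¹ ≈ 1.94×10¹⁵ m/s².

|a| ≈ 1.94×10¹⁵ m/s²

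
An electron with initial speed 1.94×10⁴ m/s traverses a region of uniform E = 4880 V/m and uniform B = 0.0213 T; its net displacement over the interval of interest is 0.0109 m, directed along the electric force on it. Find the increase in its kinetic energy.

ΔKE ≈ 8.52×10⁻¹⁸ J

The magnetic force is always ⟂ v and does no work; only the electric force changes KE.
ΔKE = F_E · d = |q|E d = (1.602×10⁻¹⁹)(4880)(0.0109) ≈ 8.52×10⁻¹⁸ J.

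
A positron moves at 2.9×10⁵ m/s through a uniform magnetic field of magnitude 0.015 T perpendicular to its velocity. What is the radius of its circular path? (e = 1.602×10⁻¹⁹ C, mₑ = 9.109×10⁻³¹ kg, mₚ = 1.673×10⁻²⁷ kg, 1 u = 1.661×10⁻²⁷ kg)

r ≈ 1.1×10⁻⁴ m

The magnetic force provides the centripetal force: |q|vB = mv²/r.
r = mv/(|q|B) = (9.109×10⁻³¹)(2.9×10⁵)/((1.602×10⁻¹⁹)(0.015)) ≈ 1.1×10⁻⁴ m.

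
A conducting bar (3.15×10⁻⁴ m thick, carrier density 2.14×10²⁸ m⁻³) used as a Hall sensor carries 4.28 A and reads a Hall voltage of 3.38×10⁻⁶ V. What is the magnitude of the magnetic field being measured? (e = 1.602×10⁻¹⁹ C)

B ≈ 0.853 T

From V_H = IB/(n e t), B = V_H n e t / I.
B = (3.38×10⁻⁶)(2.14×10²⁸)(1.602×10⁻¹⁹)(3.15×10⁻⁴)/4.28 ≈ 0.853 T.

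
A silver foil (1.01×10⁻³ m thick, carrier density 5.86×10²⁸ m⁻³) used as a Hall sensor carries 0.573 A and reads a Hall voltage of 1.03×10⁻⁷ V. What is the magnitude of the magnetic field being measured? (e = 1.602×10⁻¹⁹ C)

B ≈ 1.70 T

From V_H = IB/(n e t), B = V_H n e t / I.
B = (1.03×10⁻⁷)(5.86×10²⁸)(1.602×10⁻¹⁹)(1.01×10⁻³)/0.573 ≈ 1.70 T.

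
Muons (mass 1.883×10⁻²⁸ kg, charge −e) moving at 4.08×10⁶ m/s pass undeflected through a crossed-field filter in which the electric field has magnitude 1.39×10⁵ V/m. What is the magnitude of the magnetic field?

B = 0.0341 T

Balance of forces in the selector: qE = qvB ⇒ B = E/v.
B = 1.39×10⁵/4.08×10⁶ = 0.0341 T.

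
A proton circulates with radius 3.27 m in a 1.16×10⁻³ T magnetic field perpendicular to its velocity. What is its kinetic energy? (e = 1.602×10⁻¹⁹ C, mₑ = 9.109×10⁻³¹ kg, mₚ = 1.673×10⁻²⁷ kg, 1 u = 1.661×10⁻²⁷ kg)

v = |q|Br/m, then KE = ½mv² = (qBr)²/(2m).
v = (1.602×10⁻¹⁹)(1.16×10⁻³)(3.27)/1.673×10⁻²⁷ ≈ 3.632×10⁵ m/s.
KE = ½(1.673×10⁻²⁷)(3.632×10⁵)² ≈ 1.10×10⁻¹⁶ J.

KE ≈ 1.10×10⁻¹⁶ J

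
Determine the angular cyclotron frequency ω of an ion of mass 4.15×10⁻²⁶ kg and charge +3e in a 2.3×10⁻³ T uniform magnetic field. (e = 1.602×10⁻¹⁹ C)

ω = |q|B/m.
ω = (4.806×10⁻¹⁹)(2.3×10⁻³)/4.15×10⁻²⁶ ≈ 2.7×10⁴ rad/s.

ω ≈ 2.7×10⁴ rad/s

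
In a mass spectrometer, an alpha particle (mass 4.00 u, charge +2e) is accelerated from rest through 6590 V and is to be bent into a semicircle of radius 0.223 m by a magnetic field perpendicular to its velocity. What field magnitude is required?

v = √(2|q|V/m) = √(2·3.204×10⁻¹⁹·6590/6.644×10⁻²⁷) ≈ 7.972×10⁵ m/s.
B = mv/(|q|r) = (6.644×10⁻²⁷)(7.972×10⁵)/((3.204×10⁻¹⁹)(0.223)) ≈ 0.0741 T.

B ≈ 0.0741 T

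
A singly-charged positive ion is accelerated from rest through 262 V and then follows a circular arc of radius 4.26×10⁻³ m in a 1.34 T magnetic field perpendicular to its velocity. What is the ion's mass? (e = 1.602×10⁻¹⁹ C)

m ≈ 9.96×10⁻²⁷ kg

Combine |q|V = ½mv² and r = mv/(|q|B): eliminate v to get m = qB²r²/(2V).
m = (1.602×10⁻¹⁹)(1.34)²(4.26×10⁻³)²/(2·262) ≈ 9.96×10⁻²⁷ kg.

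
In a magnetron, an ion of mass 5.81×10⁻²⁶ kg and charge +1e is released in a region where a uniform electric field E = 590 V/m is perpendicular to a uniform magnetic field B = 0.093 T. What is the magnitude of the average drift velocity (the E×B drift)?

The steady drift has the magnetic force balancing the electric force, so v_d = E/B.
v_d = 590/0.093 = 6300 m/s.

v_d ≈ 6300 m/s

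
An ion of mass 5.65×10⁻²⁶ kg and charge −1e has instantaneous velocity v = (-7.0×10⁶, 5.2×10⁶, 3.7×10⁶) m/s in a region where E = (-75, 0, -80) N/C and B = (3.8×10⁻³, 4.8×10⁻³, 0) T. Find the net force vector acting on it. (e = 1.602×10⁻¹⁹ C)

v×B = (-1.78×10⁴, 1.41×10⁴, -5.34×10⁴) N/C.
E + v×B = (-1.78×10⁴, 1.41×10⁴, -5.34×10⁴) N/C.
F = q(E + v×B) = (−1.602×10⁻¹⁹ C)·(-1.78×10⁴, 1.41×10⁴, -5.34×10⁴) = (2.86×10⁻¹⁵, -2.25×10⁻¹⁵, 8.56×10⁻¹⁵) N.

F ≈ (2.86×10⁻¹⁵, -2.25×10⁻¹⁵, 8.56×10⁻¹⁵) N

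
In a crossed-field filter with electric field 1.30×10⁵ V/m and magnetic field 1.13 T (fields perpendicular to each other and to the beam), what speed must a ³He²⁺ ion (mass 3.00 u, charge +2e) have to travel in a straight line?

v = 1.15×10⁵ m/s

Zero net Lorentz force requires |qE| = |q v×B|, i.e. E = vB.
v = E/B = 1.30×10⁵/1.13 = 1.15×10⁵ m/s.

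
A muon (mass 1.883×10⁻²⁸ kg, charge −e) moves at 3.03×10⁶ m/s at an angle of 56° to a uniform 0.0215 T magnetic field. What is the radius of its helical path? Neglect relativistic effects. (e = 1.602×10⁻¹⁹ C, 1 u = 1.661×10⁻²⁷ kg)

r ≈ 0.137 m

v⊥ = v sinθ = 3.03×10⁶·sin56° ≈ 2.512×10⁶ m/s.
r = m v⊥/(|q|B) = (1.883×10⁻²⁸)(2.512×10⁶)/((1.602×10⁻¹⁹)(0.0215)) ≈ 0.137 m.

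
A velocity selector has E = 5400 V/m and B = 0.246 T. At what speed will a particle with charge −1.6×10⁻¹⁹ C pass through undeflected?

v = 2.20×10⁴ m/s

Straight-line motion ⇒ electric and magnetic forces cancel, so E = vB.
v = E/B = 5400/0.246 = 2.20×10⁴ m/s.
The result is independent of the particle's charge and mass.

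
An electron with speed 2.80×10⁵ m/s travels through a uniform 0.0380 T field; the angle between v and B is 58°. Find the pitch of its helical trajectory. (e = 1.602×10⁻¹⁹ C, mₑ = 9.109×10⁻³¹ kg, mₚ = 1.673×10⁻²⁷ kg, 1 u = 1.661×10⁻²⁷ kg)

p ≈ 1.39×10⁻⁴ m

v∥ = v cosθ = 2.80×10⁵·cos58° ≈ 1.484×10⁵ m/s.
T = 2πm/(|q|B) = 2π(9.109×10⁻³¹)/((1.602×10⁻¹⁹)(0.0380)) ≈ 9.402×10⁻¹⁰ s.
pitch = v∥ T = (1.484×10⁵)(9.402×10⁻¹⁰) ≈ 1.39×10⁻⁴ m.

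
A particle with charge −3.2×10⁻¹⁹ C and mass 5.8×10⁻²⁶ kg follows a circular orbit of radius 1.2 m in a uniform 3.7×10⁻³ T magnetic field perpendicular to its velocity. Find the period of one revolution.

The cyclotron period depends only on m, q, B: T = 2πm/(|q|B).
T = 2π(5.8×10⁻²⁶)/((3.2×10⁻¹⁹)(3.7×10⁻³)) ≈ 3.1×10⁻⁴ s.

T ≈ 3.1×10⁻⁴ s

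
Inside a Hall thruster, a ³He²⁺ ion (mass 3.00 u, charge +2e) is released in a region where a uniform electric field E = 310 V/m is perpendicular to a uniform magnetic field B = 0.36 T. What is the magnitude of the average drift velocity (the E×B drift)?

v_d ≈ 860 m/s

In crossed fields the guiding centre drifts at v_d = |E×B|/B² = E/B, independent of charge and mass.
v_d = 310/0.36 = 860 m/s.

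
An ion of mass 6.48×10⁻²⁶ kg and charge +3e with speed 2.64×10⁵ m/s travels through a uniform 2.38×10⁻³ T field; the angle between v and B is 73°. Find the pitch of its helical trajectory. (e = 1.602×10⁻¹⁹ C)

v∥ = v cosθ = 2.64×10⁵·cos73° ≈ 7.719×10⁴ m/s.
T = 2πm/(|q|B) = 2π(6.48×10⁻²⁶)/((4.806×10⁻¹⁹)(2.38×10⁻³)) ≈ 3.560×10⁻⁴ s.
pitch = v∥ T = (7.719×10⁴)(3.560×10⁻⁴) ≈ 27.5 m.

p ≈ 27.5 m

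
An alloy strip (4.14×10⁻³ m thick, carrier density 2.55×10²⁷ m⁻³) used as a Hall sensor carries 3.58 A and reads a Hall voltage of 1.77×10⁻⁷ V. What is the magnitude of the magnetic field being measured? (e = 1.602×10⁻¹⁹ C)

From V_H = IB/(n e t), B = V_H n e t / I.
B = (1.77×10⁻⁷)(2.55×10²⁷)(1.602×10⁻¹⁹)(4.14×10⁻³)/3.58 ≈ 0.0836 T.

B ≈ 0.0836 T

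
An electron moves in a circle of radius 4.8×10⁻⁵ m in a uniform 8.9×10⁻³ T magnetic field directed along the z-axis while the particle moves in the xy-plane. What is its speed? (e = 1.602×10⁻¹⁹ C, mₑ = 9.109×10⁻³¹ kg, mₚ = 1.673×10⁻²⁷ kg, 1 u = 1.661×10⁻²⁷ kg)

v ≈ 7.5×10⁴ m/s

From |q|vB = mv²/r, v = |q|Br/m.
v = (1.602×10⁻¹⁹)(8.9×10⁻³)(4.8×10⁻⁵)/9.109×10⁻³¹ ≈ 7.5×10⁴ m/s.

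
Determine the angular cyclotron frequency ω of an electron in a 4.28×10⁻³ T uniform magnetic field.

ω ≈ 7.53×10⁸ rad/s

ω = |q|B/m.
ω = (1.602×10⁻¹⁹)(4.28×10⁻³)/9.109×10⁻³¹ ≈ 7.53×10⁸ rad/s.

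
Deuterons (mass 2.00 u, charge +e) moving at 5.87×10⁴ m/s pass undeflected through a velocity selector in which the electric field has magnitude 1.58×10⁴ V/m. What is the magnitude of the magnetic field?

B = 0.269 T

Balance of forces in the selector: qE = qvB ⇒ B = E/v.
B = 1.58×10⁴/5.87×10⁴ = 0.269 T.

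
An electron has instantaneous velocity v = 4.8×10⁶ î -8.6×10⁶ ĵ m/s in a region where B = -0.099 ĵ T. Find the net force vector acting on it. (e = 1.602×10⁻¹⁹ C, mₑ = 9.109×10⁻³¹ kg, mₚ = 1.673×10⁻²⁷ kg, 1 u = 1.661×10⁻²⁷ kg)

F ≈ (0, 0, 7.61×10⁻¹⁴) N

v×B = (0, 0, -4.75×10⁵) N/C.
F = q v×B = (−1.602×10⁻¹⁹ C)·(0, 0, -4.75×10⁵) = (0, 0, 7.61×10⁻¹⁴) N.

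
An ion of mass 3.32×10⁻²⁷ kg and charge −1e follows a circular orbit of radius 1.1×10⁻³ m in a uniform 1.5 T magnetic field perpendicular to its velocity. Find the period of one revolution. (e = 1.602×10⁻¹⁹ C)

T ≈ 8.7×10⁻⁸ s

The cyclotron period depends only on m, q, B: T = 2πm/(|q|B).
T = 2π(3.32×10⁻²⁷)/((1.602×10⁻¹⁹)(1.5)) ≈ 8.7×10⁻⁸ s.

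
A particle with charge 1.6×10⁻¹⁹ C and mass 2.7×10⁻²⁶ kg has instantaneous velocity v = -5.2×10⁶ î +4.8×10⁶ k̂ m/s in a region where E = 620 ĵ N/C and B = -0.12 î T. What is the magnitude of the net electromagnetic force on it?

|F| ≈ 9.21×10⁻¹⁴ N

v×B = (0, -5.76×10⁵, 0) N/C.
E + v×B = (0, -5.75×10⁵, 0) N/C.
F = q(E + v×B) = (1.6×10⁻¹⁹ C)·(0, -5.75×10⁵, 0) = (0, -9.21×10⁻¹⁴, 0) N.
|F| = 9.21×10⁻¹⁴ N.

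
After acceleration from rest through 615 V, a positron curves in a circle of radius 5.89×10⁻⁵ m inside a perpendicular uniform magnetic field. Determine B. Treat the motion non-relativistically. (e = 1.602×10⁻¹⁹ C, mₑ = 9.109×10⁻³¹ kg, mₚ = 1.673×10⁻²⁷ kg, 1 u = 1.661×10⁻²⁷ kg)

v = √(2|q|V/m) = √(2·1.602×10⁻¹⁹·615/9.109×10⁻³¹) ≈ 1.471×10⁷ m/s.
B = mv/(|q|r) = (9.109×10⁻³¹)(1.471×10⁷)/((1.602×10⁻¹⁹)(5.89×10⁻⁵)) ≈ 1.42 T.

B ≈ 1.42 T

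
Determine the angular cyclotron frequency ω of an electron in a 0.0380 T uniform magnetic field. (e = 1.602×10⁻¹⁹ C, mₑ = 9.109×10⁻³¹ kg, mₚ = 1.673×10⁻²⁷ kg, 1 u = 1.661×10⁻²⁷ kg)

ω ≈ 6.68×10⁹ rad/s

ω = |q|B/m.
ω = (1.602×10⁻¹⁹)(0.0380)/9.109×10⁻³¹ ≈ 6.68×10⁹ rad/s.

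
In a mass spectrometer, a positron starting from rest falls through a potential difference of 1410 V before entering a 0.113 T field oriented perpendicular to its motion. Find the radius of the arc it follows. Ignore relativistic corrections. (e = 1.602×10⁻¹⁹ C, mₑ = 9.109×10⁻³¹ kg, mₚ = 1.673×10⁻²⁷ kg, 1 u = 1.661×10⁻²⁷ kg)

Acceleration: |q|V = ½mv² ⇒ v = √(2|q|V/m) = √(2·1.602×10⁻¹⁹·1410/9.109×10⁻³¹) ≈ 2.227×10⁷ m/s.
In the field: r = mv/(|q|B) = (9.109×10⁻³¹)(2.227×10⁷)/((1.602×10⁻¹⁹)(0.113)) ≈ 1.12×10⁻³ m.

r ≈ 1.12×10⁻³ m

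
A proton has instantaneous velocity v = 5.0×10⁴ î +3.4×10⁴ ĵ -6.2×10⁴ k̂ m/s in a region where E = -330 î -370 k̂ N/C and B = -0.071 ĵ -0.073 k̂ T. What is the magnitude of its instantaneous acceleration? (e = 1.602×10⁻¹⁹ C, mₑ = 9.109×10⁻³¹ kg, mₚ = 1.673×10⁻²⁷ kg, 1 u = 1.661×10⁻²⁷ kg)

|a| ≈ 8.60×10¹¹ m/s²

v×B = (-6880, 3650, -3550) N/C.
E + v×B = (-7210, 3650, -3920) N/C.
F = q(E + v×B) = (1.602×10⁻¹⁹ C)·(-7210, 3650, -3920) = (-1.16×10⁻¹⁵, 5.85×10⁻¹⁶, -6.28×10⁻¹⁶) N.
|a| = |F|/m = 1.439×10⁻¹⁵/1.673×10⁻²⁷ ≈ 8.60×10¹¹ m/s².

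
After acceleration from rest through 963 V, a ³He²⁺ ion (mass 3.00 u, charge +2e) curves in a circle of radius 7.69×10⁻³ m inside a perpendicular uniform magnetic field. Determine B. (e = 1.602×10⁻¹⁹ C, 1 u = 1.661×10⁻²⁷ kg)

B ≈ 0.712 T

v = √(2|q|V/m) = √(2·3.204×10⁻¹⁹·963/4.983×10⁻²⁷) ≈ 3.519×10⁵ m/s.
B = mv/(|q|r) = (4.983×10⁻²⁷)(3.519×10⁵)/((3.204×10⁻¹⁹)(7.69×10⁻³)) ≈ 0.712 T.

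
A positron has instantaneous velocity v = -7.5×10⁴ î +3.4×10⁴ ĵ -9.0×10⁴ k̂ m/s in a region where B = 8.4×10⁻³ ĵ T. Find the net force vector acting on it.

F ≈ (1.21×10⁻¹⁶, 0, -1.01×10⁻¹⁶) N

v×B = (756, 0, -630) N/C.
F = q v×B = (1.602×10⁻¹⁹ C)·(756, 0, -630) = (1.21×10⁻¹⁶, 0, -1.01×10⁻¹⁶) N.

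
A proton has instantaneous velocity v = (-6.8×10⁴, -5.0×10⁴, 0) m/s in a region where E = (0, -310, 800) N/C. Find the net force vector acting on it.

F ≈ (0, -4.97×10⁻¹⁷, 1.28×10⁻¹⁶) N

Only an electric field acts, so F = qE = (1.602×10⁻¹⁹ C)·(0, -310, 800) = (0, -4.97×10⁻¹⁷, 1.28×10⁻¹⁶) N.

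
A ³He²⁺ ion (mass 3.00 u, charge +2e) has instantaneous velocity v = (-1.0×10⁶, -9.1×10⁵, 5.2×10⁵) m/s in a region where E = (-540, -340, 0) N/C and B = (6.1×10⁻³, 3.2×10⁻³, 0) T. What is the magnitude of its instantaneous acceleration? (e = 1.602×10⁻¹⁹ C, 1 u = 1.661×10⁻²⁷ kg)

v×B = (-1660, 3170, 2350) N/C.
E + v×B = (-2200, 2830, 2350) N/C.
F = q(E + v×B) = (3.204×10⁻¹⁹ C)·(-2200, 2830, 2350) = (-7.06×10⁻¹⁶, 9.07×10⁻¹⁶, 7.53×10⁻¹⁶) N.
|a| = |F|/m = 1.375×10⁻¹⁵/4.983×10⁻²⁷ ≈ 2.76×10¹¹ m/s².

|a| ≈ 2.76×10¹¹ m/s²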